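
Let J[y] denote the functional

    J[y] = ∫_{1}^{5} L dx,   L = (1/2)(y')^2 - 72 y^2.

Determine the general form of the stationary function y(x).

The Lagrangian is L = (1/2)(y')^2 - 72 y^2.
∂L/∂y = -144y.
∂L/∂y' = y'.
The Euler-Lagrange equation d/dx(∂L/∂y') − ∂L/∂y = 0 becomes:
    y'' + 144 y = 0
General solution: y(x) = A sin(12x) + B cos(12x), where A and B are arbitrary constants fixed by the endpoint conditions.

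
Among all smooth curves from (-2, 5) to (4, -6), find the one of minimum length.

Arc-length functional: J[y] = ∫ sqrt(1 + (y')^2) dx.
Lagrangian L = sqrt(1 + (y')^2) has no explicit y dependence, so ∂L/∂y = 0 and the Euler-Lagrange equation gives
    d/dx( y' / sqrt(1 + (y')^2) ) = 0  ⇒  y' / sqrt(1 + (y')^2) = const.
Hence y' is constant, so y(x) is affine.
Fitting the endpoints (-2, 5) and (4, -6):
    slope m = ((-6) − 5) / (4 − (-2)) = -11/6,
    intercept c = 5 − m·(-2) = 4/3.
Extremal: y(x) = (-11/6) x + 4/3.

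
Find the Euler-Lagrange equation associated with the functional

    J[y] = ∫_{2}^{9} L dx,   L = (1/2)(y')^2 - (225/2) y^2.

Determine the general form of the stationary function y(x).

The Lagrangian is L = (1/2)(y')^2 - (225/2) y^2.
∂L/∂y = -225y.
∂L/∂y' = y'.
The Euler-Lagrange equation d/dx(∂L/∂y') − ∂L/∂y = 0 becomes:
    y'' + 225 y = 0
General solution: y(x) = A sin(15x) + B cos(15x), where A and B are arbitrary constants fixed by the endpoint conditions.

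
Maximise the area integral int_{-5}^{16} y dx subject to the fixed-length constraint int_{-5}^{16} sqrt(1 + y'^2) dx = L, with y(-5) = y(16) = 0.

Set up the augmented Lagrangian using a multiplier λ for the length constraint:
    F(y, y') = y − λ sqrt(1 + y'^2).
F has no explicit x dependence, so the Beltrami identity yields a first integral
    F − y' ∂F/∂y' = C.
Compute ∂F/∂y' = −λ y' / sqrt(1 + y'^2). Then
    y − λ sqrt(1 + y'^2) + λ y'^2 / sqrt(1 + y'^2) = C
    ⇒  y − λ / sqrt(1 + y'^2) = C.
Solving for y' and integrating gives
    (x − a)^2 + (y − b)^2 = λ^2,
a circular arc of radius λ. The constants a, b are determined by the endpoint conditions y(-5) = y(16) = 0, and λ is fixed implicitly by the length constraint
    ∫_{-5}^{16} sqrt(1 + y'^2) dx = L.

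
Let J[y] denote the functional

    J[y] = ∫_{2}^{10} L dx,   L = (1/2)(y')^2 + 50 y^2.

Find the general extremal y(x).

The Lagrangian is L = (1/2)(y')^2 + 50 y^2.
∂L/∂y = 100y.
∂L/∂y' = y'.
The Euler-Lagrange equation d/dx(∂L/∂y') − ∂L/∂y = 0 becomes:
    y'' - 100 y = 0
General solution: y(x) = A e^(10x) + B e^(-10x), where A and B are arbitrary constants fixed by the endpoint conditions.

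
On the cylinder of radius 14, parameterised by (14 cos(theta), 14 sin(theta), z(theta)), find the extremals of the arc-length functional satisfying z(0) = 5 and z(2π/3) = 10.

Parameterise the cylinder of radius R = 14 as
    r(θ) = (14 cos θ, 14 sin θ, z(θ)).
The arc-length element is
    ds = sqrt(196 + (dz/dθ)^2) dθ,
so the Lagrangian is L = sqrt(196 + z'^2).
L depends on z' only, not on z or θ, so ∂L/∂z = 0 and
    ∂L/∂z' = z' / sqrt(196 + z'^2).
The Euler-Lagrange equation gives
    d/dθ( z' / sqrt(196 + z'^2) ) = 0,
so z' is constant. Integrating once:
    z(θ) = a θ + b,
a helix on the cylinder (a straight line when the cylinder is unrolled). The constants a, b are determined by the endpoint conditions.
With endpoint conditions z(0) = 5 and z(2π/3) = 10: from z(0) = b we get b = 5, and a·2π/3 + 5 = 10 gives a = 15/(2π), so
    z(θ) = (15/(2π)) θ + 5.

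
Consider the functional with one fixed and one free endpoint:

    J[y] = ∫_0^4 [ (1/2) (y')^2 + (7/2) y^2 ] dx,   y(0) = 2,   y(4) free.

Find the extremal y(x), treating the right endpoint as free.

The Lagrangian L = (1/2) (y')^2 + (7/2) y^2 gives
    ∂L/∂y = 7 y,   ∂L/∂y' = y'.
Euler-Lagrange: y'' − 7 y = 0.
With k = sqrt(7), the general solution is
    y(x) = A cosh(sqrt(7) x) + B sinh(sqrt(7) x).
Fixed left endpoint y(0) = 2 ⇒ A = 2.
The right endpoint x = 4 is free, so the natural (transversality) condition is ∂L/∂y' |_{x=4} = 0, i.e. y'(4) = 0.
Compute y'(x) = A k sinh(k x) + B k cosh(k x), so
    y'(4) = A k sinh(k·4) + B k cosh(k·4) = 0
    ⇒ B = −A tanh(k·4) = − 2 tanh(sqrt(7)·4).
Therefore the extremal is
    y(x) = 2 cosh(sqrt(7) x) − 2 tanh(sqrt(7)·4) sinh(sqrt(7) x).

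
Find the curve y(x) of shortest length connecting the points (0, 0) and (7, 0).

Arc-length functional: J[y] = ∫ sqrt(1 + (y')^2) dx.
Lagrangian L = sqrt(1 + (y')^2) has no explicit y dependence, so ∂L/∂y = 0 and the Euler-Lagrange equation gives
    d/dx( y' / sqrt(1 + (y')^2) ) = 0  ⇒  y' / sqrt(1 + (y')^2) = const.
Hence y' is constant, so y(x) is affine.
Fitting the endpoints (0, 0) and (7, 0):
    slope m = (0 − 0) / (7 − 0) = 0,
    intercept c = 0 − m·0 = 0.
Extremal: y(x) = 0.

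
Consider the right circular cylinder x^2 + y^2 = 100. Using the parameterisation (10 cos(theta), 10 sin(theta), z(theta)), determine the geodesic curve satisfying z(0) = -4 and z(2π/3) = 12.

Parameterise the cylinder of radius R = 10 as
    r(θ) = (10 cos θ, 10 sin θ, z(θ)).
The arc-length element is
    ds = sqrt(100 + (dz/dθ)^2) dθ,
so the Lagrangian is L = sqrt(100 + z'^2).
L depends on z' only, not on z or θ, so ∂L/∂z = 0 and
    ∂L/∂z' = z' / sqrt(100 + z'^2).
The Euler-Lagrange equation gives
    d/dθ( z' / sqrt(100 + z'^2) ) = 0,
so z' is constant. Integrating once:
    z(θ) = a θ + b,
a helix on the cylinder (a straight line when the cylinder is unrolled). The constants a, b are determined by the endpoint conditions.
With endpoint conditions z(0) = -4 and z(2π/3) = 12: from z(0) = b we get b = -4, and a·2π/3 + -4 = 12 gives a = 24/π, so
    z(θ) = (24/π) θ − 4.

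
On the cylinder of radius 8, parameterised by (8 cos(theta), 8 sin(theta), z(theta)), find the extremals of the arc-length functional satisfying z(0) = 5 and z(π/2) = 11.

Parameterise the cylinder of radius R = 8 as
    r(θ) = (8 cos θ, 8 sin θ, z(θ)).
The arc-length element is
    ds = sqrt(64 + (dz/dθ)^2) dθ,
so the Lagrangian is L = sqrt(64 + z'^2).
L depends on z' only, not on z or θ, so ∂L/∂z = 0 and
    ∂L/∂z' = z' / sqrt(64 + z'^2).
The Euler-Lagrange equation gives
    d/dθ( z' / sqrt(64 + z'^2) ) = 0,
so z' is constant. Integrating once:
    z(θ) = a θ + b,
a helix on the cylinder (a straight line when the cylinder is unrolled). The constants a, b are determined by the endpoint conditions.
With endpoint conditions z(0) = 5 and z(π/2) = 11: from z(0) = b we get b = 5, and a·π/2 + 5 = 11 gives a = 12/π, so
    z(θ) = (12/π) θ + 5.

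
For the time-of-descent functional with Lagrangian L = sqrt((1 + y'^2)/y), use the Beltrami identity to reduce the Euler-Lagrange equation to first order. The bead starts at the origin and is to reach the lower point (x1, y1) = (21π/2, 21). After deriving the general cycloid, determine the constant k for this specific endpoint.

The Lagrangian L = sqrt((1 + y'^2) / y) has no explicit x dependence, so the Beltrami identity applies:
    L − y' ∂L/∂y' = C.
Compute ∂L/∂y' = y' / sqrt(y (1 + y'^2)).
Substitute:
    sqrt((1 + y'^2)/y) − y'·y' / sqrt(y (1 + y'^2))
    = (1 + y'^2) / sqrt(y (1 + y'^2)) − y'^2 / sqrt(y (1 + y'^2))
    = 1 / sqrt(y (1 + y'^2)) = C.
Squaring and rearranging gives the first integral
    y (1 + y'^2) = 1/C^2 =: k   (constant).
Solving this first-order ODE by the substitution
    y = (k/2)(1 − cos θ)
yields the cycloid parameterisation
    x(θ) = (k/2)(θ − sin θ),   y(θ) = (k/2)(1 − cos θ).
The constant k is fixed by the endpoint condition.
Now fit the given lower endpoint (x1, y1) = (21π/2, 21). At the bottom of the first arch (θ = π), the parametric equations give
    y(π) = (k/2)(1 − cos π) = k,
    x(π) = (k/2)(π − sin π) = kπ/2.
Matching y(π) = 21 gives k = 21, consistent with x(π) = 21π/2. Therefore the specific cycloid is
    x(θ) = (21/2)(θ − sin θ),   y(θ) = (21/2)(1 − cos θ).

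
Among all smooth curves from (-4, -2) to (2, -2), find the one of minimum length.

Arc-length functional: J[y] = ∫ sqrt(1 + (y')^2) dx.
Lagrangian L = sqrt(1 + (y')^2) has no explicit y dependence, so ∂L/∂y = 0 and the Euler-Lagrange equation gives
    d/dx( y' / sqrt(1 + (y')^2) ) = 0  ⇒  y' / sqrt(1 + (y')^2) = const.
Hence y' is constant, so y(x) is affine.
Fitting the endpoints (-4, -2) and (2, -2):
    slope m = ((-2) − (-2)) / (2 − (-4)) = 0,
    intercept c = (-2) − m·(-4) = -2.
Extremal: y(x) = -2.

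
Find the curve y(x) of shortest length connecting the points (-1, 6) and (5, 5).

Arc-length functional: J[y] = ∫ sqrt(1 + (y')^2) dx.
Lagrangian L = sqrt(1 + (y')^2) has no explicit y dependence, so ∂L/∂y = 0 and the Euler-Lagrange equation gives
    d/dx( y' / sqrt(1 + (y')^2) ) = 0  ⇒  y' / sqrt(1 + (y')^2) = const.
Hence y' is constant, so y(x) is affine.
Fitting the endpoints (-1, 6) and (5, 5):
    slope m = (5 − 6) / (5 − (-1)) = -1/6,
    intercept c = 6 − m·(-1) = 35/6.
Extremal: y(x) = (-1/6) x + 35/6.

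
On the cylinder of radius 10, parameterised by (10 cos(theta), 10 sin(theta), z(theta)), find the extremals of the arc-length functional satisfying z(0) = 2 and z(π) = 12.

Parameterise the cylinder of radius R = 10 as
    r(θ) = (10 cos θ, 10 sin θ, z(θ)).
The arc-length element is
    ds = sqrt(100 + (dz/dθ)^2) dθ,
so the Lagrangian is L = sqrt(100 + z'^2).
L depends on z' only, not on z or θ, so ∂L/∂z = 0 and
    ∂L/∂z' = z' / sqrt(100 + z'^2).
The Euler-Lagrange equation gives
    d/dθ( z' / sqrt(100 + z'^2) ) = 0,
so z' is constant. Integrating once:
    z(θ) = a θ + b,
a helix on the cylinder (a straight line when the cylinder is unrolled). The constants a, b are determined by the endpoint conditions.
With endpoint conditions z(0) = 2 and z(π) = 12: from z(0) = b we get b = 2, and a·π + 2 = 12 gives a = 10/π, so
    z(θ) = (10/π) θ + 2.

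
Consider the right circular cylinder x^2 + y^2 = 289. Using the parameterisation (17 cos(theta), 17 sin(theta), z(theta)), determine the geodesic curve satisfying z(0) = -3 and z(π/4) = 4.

Parameterise the cylinder of radius R = 17 as
    r(θ) = (17 cos θ, 17 sin θ, z(θ)).
The arc-length element is
    ds = sqrt(289 + (dz/dθ)^2) dθ,
so the Lagrangian is L = sqrt(289 + z'^2).
L depends on z' only, not on z or θ, so ∂L/∂z = 0 and
    ∂L/∂z' = z' / sqrt(289 + z'^2).
The Euler-Lagrange equation gives
    d/dθ( z' / sqrt(289 + z'^2) ) = 0,
so z' is constant. Integrating once:
    z(θ) = a θ + b,
a helix on the cylinder (a straight line when the cylinder is unrolled). The constants a, b are determined by the endpoint conditions.
With endpoint conditions z(0) = -3 and z(π/4) = 4: from z(0) = b we get b = -3, and a·π/4 + -3 = 4 gives a = 28/π, so
    z(θ) = (28/π) θ − 3.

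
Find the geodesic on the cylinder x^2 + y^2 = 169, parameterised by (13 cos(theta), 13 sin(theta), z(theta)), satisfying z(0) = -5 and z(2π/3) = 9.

Parameterise the cylinder of radius R = 13 as
    r(θ) = (13 cos θ, 13 sin θ, z(θ)).
The arc-length element is
    ds = sqrt(169 + (dz/dθ)^2) dθ,
so the Lagrangian is L = sqrt(169 + z'^2).
L depends on z' only, not on z or θ, so ∂L/∂z = 0 and
    ∂L/∂z' = z' / sqrt(169 + z'^2).
The Euler-Lagrange equation gives
    d/dθ( z' / sqrt(169 + z'^2) ) = 0,
so z' is constant. Integrating once:
    z(θ) = a θ + b,
a helix on the cylinder (a straight line when the cylinder is unrolled). The constants a, b are determined by the endpoint conditions.
With endpoint conditions z(0) = -5 and z(2π/3) = 9: from z(0) = b we get b = -5, and a·2π/3 + -5 = 9 gives a = 21/π, so
    z(θ) = (21/π) θ − 5.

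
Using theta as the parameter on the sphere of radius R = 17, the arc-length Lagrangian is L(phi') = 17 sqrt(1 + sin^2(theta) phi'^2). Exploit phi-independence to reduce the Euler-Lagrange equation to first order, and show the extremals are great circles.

On the sphere of radius R = 17 with spherical coordinates (θ, φ), the induced metric is
    ds^2 = 289(dθ^2 + sin^2(θ) dφ^2).
Parameterise by θ; the arc-length functional is
    J[φ] = ∫ 17 sqrt(1 + sin^2(θ) (dφ/dθ)^2) dθ,
so L = 17 sqrt(1 + sin^2(θ) φ'^2). Compute
    ∂L/∂φ = 0  (L has no explicit φ dependence),
    ∂L/∂φ' = 17 sin^2(θ) φ' / sqrt(1 + sin^2(θ) φ'^2).
Since ∂L/∂φ = 0, the Euler-Lagrange equation
    d/dθ(∂L/∂φ') − ∂L/∂φ = 0
reduces to d/dθ(∂L/∂φ') = 0, i.e. the momentum conjugate to φ is conserved:
    17 sin^2(θ) φ' / sqrt(1 + sin^2(θ) φ'^2) = C.
The overall factor of 17 is constant, so dividing through gives Clairaut's relation sin^2(θ) φ' / sqrt(1 + sin^2(θ) φ'^2) = C' (with C' = C/17). Solving for φ' and integrating gives the great-circle family
    cot(θ) = A cos(φ − φ_0),
i.e. the intersection of the sphere with a plane through the origin. The two constants A and φ_0 (equivalently C and one phase) are fixed by the two endpoint conditions.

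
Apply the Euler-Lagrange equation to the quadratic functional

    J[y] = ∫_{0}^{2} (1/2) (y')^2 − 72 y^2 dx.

The Lagrangian is L = (1/2) (y')^2 − 72 y^2.
Compute ∂L/∂y = -144y, ∂L/∂y' = y'.
The Euler-Lagrange equation d/dx(∂L/∂y') − ∂L/∂y = 0 reduces to
    y'' + 144 y = 0.
Its general solution is
    y(x) = A sin(12x) + B cos(12x),
with A, B fixed by the endpoint conditions.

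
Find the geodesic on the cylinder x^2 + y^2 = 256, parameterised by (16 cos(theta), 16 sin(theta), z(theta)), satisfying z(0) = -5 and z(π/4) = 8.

Parameterise the cylinder of radius R = 16 as
    r(θ) = (16 cos θ, 16 sin θ, z(θ)).
The arc-length element is
    ds = sqrt(256 + (dz/dθ)^2) dθ,
so the Lagrangian is L = sqrt(256 + z'^2).
L depends on z' only, not on z or θ, so ∂L/∂z = 0 and
    ∂L/∂z' = z' / sqrt(256 + z'^2).
The Euler-Lagrange equation gives
    d/dθ( z' / sqrt(256 + z'^2) ) = 0,
so z' is constant. Integrating once:
    z(θ) = a θ + b,
a helix on the cylinder (a straight line when the cylinder is unrolled). The constants a, b are determined by the endpoint conditions.
With endpoint conditions z(0) = -5 and z(π/4) = 8: from z(0) = b we get b = -5, and a·π/4 + -5 = 8 gives a = 52/π, so
    z(θ) = (52/π) θ − 5.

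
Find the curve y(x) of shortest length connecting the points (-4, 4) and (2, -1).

Arc-length functional: J[y] = ∫ sqrt(1 + (y')^2) dx.
Lagrangian L = sqrt(1 + (y')^2) has no explicit y dependence, so ∂L/∂y = 0 and the Euler-Lagrange equation gives
    d/dx( y' / sqrt(1 + (y')^2) ) = 0  ⇒  y' / sqrt(1 + (y')^2) = const.
Hence y' is constant, so y(x) is affine.
Fitting the endpoints (-4, 4) and (2, -1):
    slope m = ((-1) − 4) / (2 − (-4)) = -5/6,
    intercept c = 4 − m·(-4) = 2/3.
Extremal: y(x) = (-5/6) x + 2/3.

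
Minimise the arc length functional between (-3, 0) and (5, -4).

Arc-length functional: J[y] = ∫ sqrt(1 + (y')^2) dx.
Lagrangian L = sqrt(1 + (y')^2) has no explicit y dependence, so ∂L/∂y = 0 and the Euler-Lagrange equation gives
    d/dx( y' / sqrt(1 + (y')^2) ) = 0  ⇒  y' / sqrt(1 + (y')^2) = const.
Hence y' is constant, so y(x) is affine.
Fitting the endpoints (-3, 0) and (5, -4):
    slope m = ((-4) − 0) / (5 − (-3)) = -1/2,
    intercept c = 0 − m·(-3) = -3/2.
Extremal: y(x) = (-1/2) x - 3/2.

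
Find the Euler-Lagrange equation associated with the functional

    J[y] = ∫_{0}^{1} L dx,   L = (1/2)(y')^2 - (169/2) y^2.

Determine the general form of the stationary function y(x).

The Lagrangian is L = (1/2)(y')^2 - (169/2) y^2.
∂L/∂y = -169y.
∂L/∂y' = y'.
The Euler-Lagrange equation d/dx(∂L/∂y') − ∂L/∂y = 0 becomes:
    y'' + 169 y = 0
General solution: y(x) = A sin(13x) + B cos(13x), where A and B are arbitrary constants fixed by the endpoint conditions.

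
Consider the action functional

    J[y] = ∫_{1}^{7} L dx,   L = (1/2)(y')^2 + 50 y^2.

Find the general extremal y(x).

The Lagrangian is L = (1/2)(y')^2 + 50 y^2.
∂L/∂y = 100y.
∂L/∂y' = y'.
The Euler-Lagrange equation d/dx(∂L/∂y') − ∂L/∂y = 0 becomes:
    y'' - 100 y = 0
General solution: y(x) = A e^(10x) + B e^(-10x), where A and B are arbitrary constants fixed by the endpoint conditions.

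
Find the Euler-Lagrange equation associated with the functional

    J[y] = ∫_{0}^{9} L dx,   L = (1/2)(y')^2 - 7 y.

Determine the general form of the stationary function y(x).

The Lagrangian is L = (1/2)(y')^2 - 7 y.
∂L/∂y = -7.
∂L/∂y' = y'.
The Euler-Lagrange equation d/dx(∂L/∂y') − ∂L/∂y = 0 becomes:
    y'' + 7 = 0
General solution: y(x) = -(7/2) x^2 + A x + B, where A and B are arbitrary constants fixed by the endpoint conditions.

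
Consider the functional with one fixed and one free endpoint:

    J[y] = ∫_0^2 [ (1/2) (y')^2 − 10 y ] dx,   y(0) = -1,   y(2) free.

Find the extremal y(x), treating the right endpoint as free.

The Lagrangian L = (1/2) (y')^2 − 10 y gives
    ∂L/∂y = −10,   ∂L/∂y' = y'.
Euler-Lagrange: d/dx(y') − (−10) = 0, i.e. y'' + 10 = 0, so
    y(x) = −(10/2) x^2 + C1 x + C2.
Fixed left endpoint y(0) = -1 ⇒ C2 = -1.
The right endpoint x = 2 is free, so the natural (transversality) condition is ∂L/∂y' |_{x=2} = 0, i.e. y'(2) = 0.
Compute y'(x) = −10 x + C1, so y'(2) = −20 + C1 = 0 ⇒ C1 = 20.
Therefore the extremal is
    y(x) = −5 x^2 + 20 x − 1.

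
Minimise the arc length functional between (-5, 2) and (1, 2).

Arc-length functional: J[y] = ∫ sqrt(1 + (y')^2) dx.
Lagrangian L = sqrt(1 + (y')^2) has no explicit y dependence, so ∂L/∂y = 0 and the Euler-Lagrange equation gives
    d/dx( y' / sqrt(1 + (y')^2) ) = 0  ⇒  y' / sqrt(1 + (y')^2) = const.
Hence y' is constant, so y(x) is affine.
Fitting the endpoints (-5, 2) and (1, 2):
    slope m = (2 − 2) / (1 − (-5)) = 0,
    intercept c = 2 − m·(-5) = 2.
Extremal: y(x) = 2.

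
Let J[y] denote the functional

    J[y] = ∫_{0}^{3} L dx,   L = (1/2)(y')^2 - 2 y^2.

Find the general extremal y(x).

The Lagrangian is L = (1/2)(y')^2 - 2 y^2.
∂L/∂y = -4y.
∂L/∂y' = y'.
The Euler-Lagrange equation d/dx(∂L/∂y') − ∂L/∂y = 0 becomes:
    y'' + 4 y = 0
General solution: y(x) = A sin(2x) + B cos(2x), where A and B are arbitrary constants fixed by the endpoint conditions.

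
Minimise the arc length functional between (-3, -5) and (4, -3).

Arc-length functional: J[y] = ∫ sqrt(1 + (y')^2) dx.
Lagrangian L = sqrt(1 + (y')^2) has no explicit y dependence, so ∂L/∂y = 0 and the Euler-Lagrange equation gives
    d/dx( y' / sqrt(1 + (y')^2) ) = 0  ⇒  y' / sqrt(1 + (y')^2) = const.
Hence y' is constant, so y(x) is affine.
Fitting the endpoints (-3, -5) and (4, -3):
    slope m = ((-3) − (-5)) / (4 − (-3)) = 2/7,
    intercept c = (-5) − m·(-3) = -29/7.
Extremal: y(x) = (2/7) x - 29/7.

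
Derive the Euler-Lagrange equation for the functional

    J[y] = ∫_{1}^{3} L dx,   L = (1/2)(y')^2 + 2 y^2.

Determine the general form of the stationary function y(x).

The Lagrangian is L = (1/2)(y')^2 + 2 y^2.
∂L/∂y = 4y.
∂L/∂y' = y'.
The Euler-Lagrange equation d/dx(∂L/∂y') − ∂L/∂y = 0 becomes:
    y'' - 4 y = 0
General solution: y(x) = A e^(2x) + B e^(-2x), where A and B are arbitrary constants fixed by the endpoint conditions.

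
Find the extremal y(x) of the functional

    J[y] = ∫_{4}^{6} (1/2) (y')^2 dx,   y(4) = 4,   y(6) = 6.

The Lagrangian is L = (1/2) (y')^2.
Compute ∂L/∂y = 0, ∂L/∂y' = y'.
The Euler-Lagrange equation d/dx(∂L/∂y') − ∂L/∂y = 0 reduces to
    y'' = 0.
Its general solution is
    y(x) = A x + B,
with A, B fixed by the endpoint conditions.
Applying the endpoint conditions y(4) = 4 and y(6) = 6: solve A·4 + B = 4 and A·6 + B = 6. Subtracting gives A(6 − 4) = 6 − 4, so A = 1, and B = 4 − A·4 = 0. Therefore
    y(x) = x.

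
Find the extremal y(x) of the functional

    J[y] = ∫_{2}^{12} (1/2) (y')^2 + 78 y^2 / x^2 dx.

The Lagrangian is L = (1/2) (y')^2 + 78 y^2 / x^2.
Compute ∂L/∂y = 156y/x^2, ∂L/∂y' = y'.
The Euler-Lagrange equation d/dx(∂L/∂y') − ∂L/∂y = 0 reduces to
    y'' − 156/x^2 · y = 0  (x > 0).
Its general solution is
    y(x) = A x^13 + B x^(-12),
with A, B fixed by the endpoint conditions.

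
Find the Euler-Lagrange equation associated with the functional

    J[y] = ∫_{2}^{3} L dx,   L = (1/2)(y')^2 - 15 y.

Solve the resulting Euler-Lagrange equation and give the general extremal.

The Lagrangian is L = (1/2)(y')^2 - 15 y.
∂L/∂y = -15.
∂L/∂y' = y'.
The Euler-Lagrange equation d/dx(∂L/∂y') − ∂L/∂y = 0 becomes:
    y'' + 15 = 0
General solution: y(x) = -(15/2) x^2 + A x + B, where A and B are arbitrary constants fixed by the endpoint conditions.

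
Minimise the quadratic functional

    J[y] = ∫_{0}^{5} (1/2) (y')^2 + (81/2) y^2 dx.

The Lagrangian is L = (1/2) (y')^2 + (81/2) y^2.
Compute ∂L/∂y = 81y, ∂L/∂y' = y'.
The Euler-Lagrange equation d/dx(∂L/∂y') − ∂L/∂y = 0 reduces to
    y'' − 81 y = 0.
Its general solution is
    y(x) = A e^(9x) + B e^(−9x),
with A, B fixed by the endpoint conditions.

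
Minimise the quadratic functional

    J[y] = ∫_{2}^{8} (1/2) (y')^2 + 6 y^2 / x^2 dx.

The Lagrangian is L = (1/2) (y')^2 + 6 y^2 / x^2.
Compute ∂L/∂y = 12y/x^2, ∂L/∂y' = y'.
The Euler-Lagrange equation d/dx(∂L/∂y') − ∂L/∂y = 0 reduces to
    y'' − 12/x^2 · y = 0  (x > 0).
Its general solution is
    y(x) = A x^4 + B x^(-3),
with A, B fixed by the endpoint conditions.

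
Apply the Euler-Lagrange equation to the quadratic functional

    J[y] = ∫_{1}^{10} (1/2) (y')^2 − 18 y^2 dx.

The Lagrangian is L = (1/2) (y')^2 − 18 y^2.
Compute ∂L/∂y = -36y, ∂L/∂y' = y'.
The Euler-Lagrange equation d/dx(∂L/∂y') − ∂L/∂y = 0 reduces to
    y'' + 36 y = 0.
Its general solution is
    y(x) = A sin(6x) + B cos(6x),
with A, B fixed by the endpoint conditions.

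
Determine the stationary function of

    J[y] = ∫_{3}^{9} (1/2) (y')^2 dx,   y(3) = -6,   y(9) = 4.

The Lagrangian is L = (1/2) (y')^2.
Compute ∂L/∂y = 0, ∂L/∂y' = y'.
The Euler-Lagrange equation d/dx(∂L/∂y') − ∂L/∂y = 0 reduces to
    y'' = 0.
Its general solution is
    y(x) = A x + B,
with A, B fixed by the endpoint conditions.
Applying the endpoint conditions y(3) = -6 and y(9) = 4: solve A·3 + B = -6 and A·9 + B = 4. Subtracting gives A(9 − 3) = 4 − -6, so A = 5/3, and B = -6 − A·3 = -11. Therefore
    y(x) = (5/3) x - 11.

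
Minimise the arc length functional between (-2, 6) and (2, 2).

Arc-length functional: J[y] = ∫ sqrt(1 + (y')^2) dx.
Lagrangian L = sqrt(1 + (y')^2) has no explicit y dependence, so ∂L/∂y = 0 and the Euler-Lagrange equation gives
    d/dx( y' / sqrt(1 + (y')^2) ) = 0  ⇒  y' / sqrt(1 + (y')^2) = const.
Hence y' is constant, so y(x) is affine.
Fitting the endpoints (-2, 6) and (2, 2):
    slope m = (2 − 6) / (2 − (-2)) = -1,
    intercept c = 6 − m·(-2) = 4.
Extremal: y(x) = -x + 4.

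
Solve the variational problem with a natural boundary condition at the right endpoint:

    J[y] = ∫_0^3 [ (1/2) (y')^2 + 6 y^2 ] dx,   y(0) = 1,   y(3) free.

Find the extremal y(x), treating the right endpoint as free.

The Lagrangian L = (1/2) (y')^2 + 6 y^2 gives
    ∂L/∂y = 12 y,   ∂L/∂y' = y'.
Euler-Lagrange: y'' − 12 y = 0.
With k = sqrt(12), the general solution is
    y(x) = A cosh(sqrt(12) x) + B sinh(sqrt(12) x).
Fixed left endpoint y(0) = 1 ⇒ A = 1.
The right endpoint x = 3 is free, so the natural (transversality) condition is ∂L/∂y' |_{x=3} = 0, i.e. y'(3) = 0.
Compute y'(x) = A k sinh(k x) + B k cosh(k x), so
    y'(3) = A k sinh(k·3) + B k cosh(k·3) = 0
    ⇒ B = −A tanh(k·3) = − tanh(sqrt(12)·3).
Therefore the extremal is
    y(x) = cosh(sqrt(12) x) − tanh(sqrt(12)·3) sinh(sqrt(12) x).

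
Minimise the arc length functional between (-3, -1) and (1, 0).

Arc-length functional: J[y] = ∫ sqrt(1 + (y')^2) dx.
Lagrangian L = sqrt(1 + (y')^2) has no explicit y dependence, so ∂L/∂y = 0 and the Euler-Lagrange equation gives
    d/dx( y' / sqrt(1 + (y')^2) ) = 0  ⇒  y' / sqrt(1 + (y')^2) = const.
Hence y' is constant, so y(x) is affine.
Fitting the endpoints (-3, -1) and (1, 0):
    slope m = (0 − (-1)) / (1 − (-3)) = 1/4,
    intercept c = (-1) − m·(-3) = -1/4.
Extremal: y(x) = (1/4) x - 1/4.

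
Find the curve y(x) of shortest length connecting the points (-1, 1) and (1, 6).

Arc-length functional: J[y] = ∫ sqrt(1 + (y')^2) dx.
Lagrangian L = sqrt(1 + (y')^2) has no explicit y dependence, so ∂L/∂y = 0 and the Euler-Lagrange equation gives
    d/dx( y' / sqrt(1 + (y')^2) ) = 0  ⇒  y' / sqrt(1 + (y')^2) = const.
Hence y' is constant, so y(x) is affine.
Fitting the endpoints (-1, 1) and (1, 6):
    slope m = (6 − 1) / (1 − (-1)) = 5/2,
    intercept c = 1 − m·(-1) = 7/2.
Extremal: y(x) = (5/2) x + 7/2.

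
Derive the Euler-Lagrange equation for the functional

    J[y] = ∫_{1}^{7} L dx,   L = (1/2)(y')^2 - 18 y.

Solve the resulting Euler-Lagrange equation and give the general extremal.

The Lagrangian is L = (1/2)(y')^2 - 18 y.
∂L/∂y = -18.
∂L/∂y' = y'.
The Euler-Lagrange equation d/dx(∂L/∂y') − ∂L/∂y = 0 becomes:
    y'' + 18 = 0
General solution: y(x) = -9 x^2 + A x + B, where A and B are arbitrary constants fixed by the endpoint conditions.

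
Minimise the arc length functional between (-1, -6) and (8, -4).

Arc-length functional: J[y] = ∫ sqrt(1 + (y')^2) dx.
Lagrangian L = sqrt(1 + (y')^2) has no explicit y dependence, so ∂L/∂y = 0 and the Euler-Lagrange equation gives
    d/dx( y' / sqrt(1 + (y')^2) ) = 0  ⇒  y' / sqrt(1 + (y')^2) = const.
Hence y' is constant, so y(x) is affine.
Fitting the endpoints (-1, -6) and (8, -4):
    slope m = ((-4) − (-6)) / (8 − (-1)) = 2/9,
    intercept c = (-6) − m·(-1) = -52/9.
Extremal: y(x) = (2/9) x - 52/9.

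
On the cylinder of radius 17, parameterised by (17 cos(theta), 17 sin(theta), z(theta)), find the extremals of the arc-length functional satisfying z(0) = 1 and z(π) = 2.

Parameterise the cylinder of radius R = 17 as
    r(θ) = (17 cos θ, 17 sin θ, z(θ)).
The arc-length element is
    ds = sqrt(289 + (dz/dθ)^2) dθ,
so the Lagrangian is L = sqrt(289 + z'^2).
L depends on z' only, not on z or θ, so ∂L/∂z = 0 and
    ∂L/∂z' = z' / sqrt(289 + z'^2).
The Euler-Lagrange equation gives
    d/dθ( z' / sqrt(289 + z'^2) ) = 0,
so z' is constant. Integrating once:
    z(θ) = a θ + b,
a helix on the cylinder (a straight line when the cylinder is unrolled). The constants a, b are determined by the endpoint conditions.
With endpoint conditions z(0) = 1 and z(π) = 2: from z(0) = b we get b = 1, and a·π + 1 = 2 gives a = 1/π, so
    z(θ) = (1/π) θ + 1.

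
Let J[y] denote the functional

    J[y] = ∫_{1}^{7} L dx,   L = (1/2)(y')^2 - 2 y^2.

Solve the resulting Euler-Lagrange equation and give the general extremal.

The Lagrangian is L = (1/2)(y')^2 - 2 y^2.
∂L/∂y = -4y.
∂L/∂y' = y'.
The Euler-Lagrange equation d/dx(∂L/∂y') − ∂L/∂y = 0 becomes:
    y'' + 4 y = 0
General solution: y(x) = A sin(2x) + B cos(2x), where A and B are arbitrary constants fixed by the endpoint conditions.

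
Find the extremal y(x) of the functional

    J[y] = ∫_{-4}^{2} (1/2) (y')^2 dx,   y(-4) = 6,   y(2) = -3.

The Lagrangian is L = (1/2) (y')^2.
Compute ∂L/∂y = 0, ∂L/∂y' = y'.
The Euler-Lagrange equation d/dx(∂L/∂y') − ∂L/∂y = 0 reduces to
    y'' = 0.
Its general solution is
    y(x) = A x + B,
with A, B fixed by the endpoint conditions.
Applying the endpoint conditions y(-4) = 6 and y(2) = -3: solve A·-4 + B = 6 and A·2 + B = -3. Subtracting gives A(2 − -4) = -3 − 6, so A = -3/2, and B = 6 − A·-4 = 0. Therefore
    y(x) = (-3/2) x.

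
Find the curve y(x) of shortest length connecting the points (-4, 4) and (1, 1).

Arc-length functional: J[y] = ∫ sqrt(1 + (y')^2) dx.
Lagrangian L = sqrt(1 + (y')^2) has no explicit y dependence, so ∂L/∂y = 0 and the Euler-Lagrange equation gives
    d/dx( y' / sqrt(1 + (y')^2) ) = 0  ⇒  y' / sqrt(1 + (y')^2) = const.
Hence y' is constant, so y(x) is affine.
Fitting the endpoints (-4, 4) and (1, 1):
    slope m = (1 − 4) / (1 − (-4)) = -3/5,
    intercept c = 4 − m·(-4) = 8/5.
Extremal: y(x) = (-3/5) x + 8/5.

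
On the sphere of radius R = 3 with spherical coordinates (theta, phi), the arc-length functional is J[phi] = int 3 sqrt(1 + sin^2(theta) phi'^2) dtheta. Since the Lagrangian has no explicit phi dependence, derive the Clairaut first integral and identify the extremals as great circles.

On the sphere of radius R = 3 with spherical coordinates (θ, φ), the induced metric is
    ds^2 = 9(dθ^2 + sin^2(θ) dφ^2).
Parameterise by θ; the arc-length functional is
    J[φ] = ∫ 3 sqrt(1 + sin^2(θ) (dφ/dθ)^2) dθ,
so L = 3 sqrt(1 + sin^2(θ) φ'^2). Compute
    ∂L/∂φ = 0  (L has no explicit φ dependence),
    ∂L/∂φ' = 3 sin^2(θ) φ' / sqrt(1 + sin^2(θ) φ'^2).
Since ∂L/∂φ = 0, the Euler-Lagrange equation
    d/dθ(∂L/∂φ') − ∂L/∂φ = 0
reduces to d/dθ(∂L/∂φ') = 0, i.e. the momentum conjugate to φ is conserved:
    3 sin^2(θ) φ' / sqrt(1 + sin^2(θ) φ'^2) = C.
The overall factor of 3 is constant, so dividing through gives Clairaut's relation sin^2(θ) φ' / sqrt(1 + sin^2(θ) φ'^2) = C' (with C' = C/3). Solving for φ' and integrating gives the great-circle family
    cot(θ) = A cos(φ − φ_0),
i.e. the intersection of the sphere with a plane through the origin. The two constants A and φ_0 (equivalently C and one phase) are fixed by the two endpoint conditions.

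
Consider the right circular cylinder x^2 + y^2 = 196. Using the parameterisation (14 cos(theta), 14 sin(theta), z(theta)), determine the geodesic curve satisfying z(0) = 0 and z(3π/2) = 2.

Parameterise the cylinder of radius R = 14 as
    r(θ) = (14 cos θ, 14 sin θ, z(θ)).
The arc-length element is
    ds = sqrt(196 + (dz/dθ)^2) dθ,
so the Lagrangian is L = sqrt(196 + z'^2).
L depends on z' only, not on z or θ, so ∂L/∂z = 0 and
    ∂L/∂z' = z' / sqrt(196 + z'^2).
The Euler-Lagrange equation gives
    d/dθ( z' / sqrt(196 + z'^2) ) = 0,
so z' is constant. Integrating once:
    z(θ) = a θ + b,
a helix on the cylinder (a straight line when the cylinder is unrolled). The constants a, b are determined by the endpoint conditions.
With endpoint conditions z(0) = 0 and z(3π/2) = 2: from z(0) = b we get b = 0, and a·3π/2 + 0 = 2 gives a = 4/(3π), so
    z(θ) = (4/(3π)) θ.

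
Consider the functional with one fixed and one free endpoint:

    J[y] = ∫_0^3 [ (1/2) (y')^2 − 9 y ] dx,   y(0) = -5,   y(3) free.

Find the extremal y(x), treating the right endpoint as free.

The Lagrangian L = (1/2) (y')^2 − 9 y gives
    ∂L/∂y = −9,   ∂L/∂y' = y'.
Euler-Lagrange: d/dx(y') − (−9) = 0, i.e. y'' + 9 = 0, so
    y(x) = −(9/2) x^2 + C1 x + C2.
Fixed left endpoint y(0) = -5 ⇒ C2 = -5.
The right endpoint x = 3 is free, so the natural (transversality) condition is ∂L/∂y' |_{x=3} = 0, i.e. y'(3) = 0.
Compute y'(x) = −9 x + C1, so y'(3) = −27 + C1 = 0 ⇒ C1 = 27.
Therefore the extremal is
    y(x) = −(9/2) x^2 + 27 x − 5.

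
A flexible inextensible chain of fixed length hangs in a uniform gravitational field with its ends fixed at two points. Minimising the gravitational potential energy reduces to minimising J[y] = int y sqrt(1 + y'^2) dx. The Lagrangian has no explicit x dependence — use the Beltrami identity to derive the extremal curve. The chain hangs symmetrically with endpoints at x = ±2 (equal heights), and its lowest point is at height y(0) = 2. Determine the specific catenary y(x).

The Lagrangian L(y, y') = y sqrt(1 + y'^2) has no explicit x dependence, so the Beltrami identity applies:
    L − y' ∂L/∂y' = C.
Compute ∂L/∂y' = y · y' / sqrt(1 + y'^2). Then
    L − y' ∂L/∂y'
    = y sqrt(1 + y'^2) − y · y'^2 / sqrt(1 + y'^2)
    = y (1 + y'^2 − y'^2) / sqrt(1 + y'^2)
    = y / sqrt(1 + y'^2) = C.
Squaring gives y^2 = C^2 (1 + y'^2), i.e.
    y'^2 = y^2 / C^2 − 1.
Separating variables,
    dy / sqrt(y^2 − C^2) = dx / C,
and integrating gives arccosh(y / C) = (x − a)/C, so
    y(x) = C cosh((x − a)/C),
the catenary. The constants C and a are fixed by the two endpoint conditions (and, for the hanging-chain problem, the length constraint selects C).
Now fit the given data. The endpoints x = ±2 are symmetric at equal height, so the catenary is even about its minimum: a = 0 and y(x) = C cosh(x/C). The lowest point is y(0) = C cosh(0) = C, and we are told y(0) = 2, so C = 2. Therefore
    y(x) = 2 cosh(x/2),
and at the endpoints
    y(±2) = 2 cosh(2/2).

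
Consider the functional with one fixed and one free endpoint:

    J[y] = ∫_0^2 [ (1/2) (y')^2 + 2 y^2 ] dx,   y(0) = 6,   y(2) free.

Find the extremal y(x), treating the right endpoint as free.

The Lagrangian L = (1/2) (y')^2 + 2 y^2 gives
    ∂L/∂y = 4 y,   ∂L/∂y' = y'.
Euler-Lagrange: y'' − 4 y = 0.
With k = 2, the general solution is
    y(x) = A cosh(2 x) + B sinh(2 x).
Fixed left endpoint y(0) = 6 ⇒ A = 6.
The right endpoint x = 2 is free, so the natural (transversality) condition is ∂L/∂y' |_{x=2} = 0, i.e. y'(2) = 0.
Compute y'(x) = A k sinh(k x) + B k cosh(k x), so
    y'(2) = A k sinh(k·2) + B k cosh(k·2) = 0
    ⇒ B = −A tanh(k·2) = − 6 tanh(2·2).
Therefore the extremal is
    y(x) = 6 cosh(2 x) − 6 tanh(2·2) sinh(2 x).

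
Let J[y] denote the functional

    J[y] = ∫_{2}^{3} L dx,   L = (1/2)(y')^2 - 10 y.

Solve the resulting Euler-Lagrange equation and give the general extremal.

The Lagrangian is L = (1/2)(y')^2 - 10 y.
∂L/∂y = -10.
∂L/∂y' = y'.
The Euler-Lagrange equation d/dx(∂L/∂y') − ∂L/∂y = 0 becomes:
    y'' + 10 = 0
General solution: y(x) = -5 x^2 + A x + B, where A and B are arbitrary constants fixed by the endpoint conditions.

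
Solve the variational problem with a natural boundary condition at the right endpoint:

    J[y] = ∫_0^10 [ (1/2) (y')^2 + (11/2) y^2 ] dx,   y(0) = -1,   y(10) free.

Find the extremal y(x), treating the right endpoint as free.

The Lagrangian L = (1/2) (y')^2 + (11/2) y^2 gives
    ∂L/∂y = 11 y,   ∂L/∂y' = y'.
Euler-Lagrange: y'' − 11 y = 0.
With k = sqrt(11), the general solution is
    y(x) = A cosh(sqrt(11) x) + B sinh(sqrt(11) x).
Fixed left endpoint y(0) = -1 ⇒ A = -1.
The right endpoint x = 10 is free, so the natural (transversality) condition is ∂L/∂y' |_{x=10} = 0, i.e. y'(10) = 0.
Compute y'(x) = A k sinh(k x) + B k cosh(k x), so
    y'(10) = A k sinh(k·10) + B k cosh(k·10) = 0
    ⇒ B = −A tanh(k·10) = tanh(sqrt(11)·10).
Therefore the extremal is
    y(x) = −cosh(sqrt(11) x) + tanh(sqrt(11)·10) sinh(sqrt(11) x).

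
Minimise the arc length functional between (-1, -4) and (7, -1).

Arc-length functional: J[y] = ∫ sqrt(1 + (y')^2) dx.
Lagrangian L = sqrt(1 + (y')^2) has no explicit y dependence, so ∂L/∂y = 0 and the Euler-Lagrange equation gives
    d/dx( y' / sqrt(1 + (y')^2) ) = 0  ⇒  y' / sqrt(1 + (y')^2) = const.
Hence y' is constant, so y(x) is affine.
Fitting the endpoints (-1, -4) and (7, -1):
    slope m = ((-1) − (-4)) / (7 − (-1)) = 3/8,
    intercept c = (-4) − m·(-1) = -29/8.
Extremal: y(x) = (3/8) x - 29/8.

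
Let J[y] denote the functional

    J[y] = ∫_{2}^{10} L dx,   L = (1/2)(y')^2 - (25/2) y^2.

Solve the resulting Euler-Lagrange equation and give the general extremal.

The Lagrangian is L = (1/2)(y')^2 - (25/2) y^2.
∂L/∂y = -25y.
∂L/∂y' = y'.
The Euler-Lagrange equation d/dx(∂L/∂y') − ∂L/∂y = 0 becomes:
    y'' + 25 y = 0
General solution: y(x) = A sin(5x) + B cos(5x), where A and B are arbitrary constants fixed by the endpoint conditions.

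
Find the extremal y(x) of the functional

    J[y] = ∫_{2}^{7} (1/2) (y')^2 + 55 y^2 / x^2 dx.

The Lagrangian is L = (1/2) (y')^2 + 55 y^2 / x^2.
Compute ∂L/∂y = 110y/x^2, ∂L/∂y' = y'.
The Euler-Lagrange equation d/dx(∂L/∂y') − ∂L/∂y = 0 reduces to
    y'' − 110/x^2 · y = 0  (x > 0).
Its general solution is
    y(x) = A x^11 + B x^(-10),
with A, B fixed by the endpoint conditions.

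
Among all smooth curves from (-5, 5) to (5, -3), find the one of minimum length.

Arc-length functional: J[y] = ∫ sqrt(1 + (y')^2) dx.
Lagrangian L = sqrt(1 + (y')^2) has no explicit y dependence, so ∂L/∂y = 0 and the Euler-Lagrange equation gives
    d/dx( y' / sqrt(1 + (y')^2) ) = 0  ⇒  y' / sqrt(1 + (y')^2) = const.
Hence y' is constant, so y(x) is affine.
Fitting the endpoints (-5, 5) and (5, -3):
    slope m = ((-3) − 5) / (5 − (-5)) = -4/5,
    intercept c = 5 − m·(-5) = 1.
Extremal: y(x) = (-4/5) x + 1.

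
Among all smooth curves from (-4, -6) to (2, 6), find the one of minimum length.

Arc-length functional: J[y] = ∫ sqrt(1 + (y')^2) dx.
Lagrangian L = sqrt(1 + (y')^2) has no explicit y dependence, so ∂L/∂y = 0 and the Euler-Lagrange equation gives
    d/dx( y' / sqrt(1 + (y')^2) ) = 0  ⇒  y' / sqrt(1 + (y')^2) = const.
Hence y' is constant, so y(x) is affine.
Fitting the endpoints (-4, -6) and (2, 6):
    slope m = (6 − (-6)) / (2 − (-4)) = 2,
    intercept c = (-6) − m·(-4) = 2.
Extremal: y(x) = 2 x + 2.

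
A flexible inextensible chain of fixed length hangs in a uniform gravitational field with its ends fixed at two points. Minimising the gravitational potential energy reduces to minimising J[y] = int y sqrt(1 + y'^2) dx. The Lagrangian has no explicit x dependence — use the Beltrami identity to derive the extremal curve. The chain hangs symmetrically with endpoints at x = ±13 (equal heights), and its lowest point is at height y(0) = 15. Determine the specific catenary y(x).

The Lagrangian L(y, y') = y sqrt(1 + y'^2) has no explicit x dependence, so the Beltrami identity applies:
    L − y' ∂L/∂y' = C.
Compute ∂L/∂y' = y · y' / sqrt(1 + y'^2). Then
    L − y' ∂L/∂y'
    = y sqrt(1 + y'^2) − y · y'^2 / sqrt(1 + y'^2)
    = y (1 + y'^2 − y'^2) / sqrt(1 + y'^2)
    = y / sqrt(1 + y'^2) = C.
Squaring gives y^2 = C^2 (1 + y'^2), i.e.
    y'^2 = y^2 / C^2 − 1.
Separating variables,
    dy / sqrt(y^2 − C^2) = dx / C,
and integrating gives arccosh(y / C) = (x − a)/C, so
    y(x) = C cosh((x − a)/C),
the catenary. The constants C and a are fixed by the two endpoint conditions (and, for the hanging-chain problem, the length constraint selects C).
Now fit the given data. The endpoints x = ±13 are symmetric at equal height, so the catenary is even about its minimum: a = 0 and y(x) = C cosh(x/C). The lowest point is y(0) = C cosh(0) = C, and we are told y(0) = 15, so C = 15. Therefore
    y(x) = 15 cosh(x/15),
and at the endpoints
    y(±13) = 15 cosh(13/15).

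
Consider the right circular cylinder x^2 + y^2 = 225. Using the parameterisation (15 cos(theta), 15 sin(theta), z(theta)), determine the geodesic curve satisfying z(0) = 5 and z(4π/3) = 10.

Parameterise the cylinder of radius R = 15 as
    r(θ) = (15 cos θ, 15 sin θ, z(θ)).
The arc-length element is
    ds = sqrt(225 + (dz/dθ)^2) dθ,
so the Lagrangian is L = sqrt(225 + z'^2).
L depends on z' only, not on z or θ, so ∂L/∂z = 0 and
    ∂L/∂z' = z' / sqrt(225 + z'^2).
The Euler-Lagrange equation gives
    d/dθ( z' / sqrt(225 + z'^2) ) = 0,
so z' is constant. Integrating once:
    z(θ) = a θ + b,
a helix on the cylinder (a straight line when the cylinder is unrolled). The constants a, b are determined by the endpoint conditions.
With endpoint conditions z(0) = 5 and z(4π/3) = 10: from z(0) = b we get b = 5, and a·4π/3 + 5 = 10 gives a = 15/(4π), so
    z(θ) = (15/(4π)) θ + 5.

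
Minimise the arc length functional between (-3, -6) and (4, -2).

Arc-length functional: J[y] = ∫ sqrt(1 + (y')^2) dx.
Lagrangian L = sqrt(1 + (y')^2) has no explicit y dependence, so ∂L/∂y = 0 and the Euler-Lagrange equation gives
    d/dx( y' / sqrt(1 + (y')^2) ) = 0  ⇒  y' / sqrt(1 + (y')^2) = const.
Hence y' is constant, so y(x) is affine.
Fitting the endpoints (-3, -6) and (4, -2):
    slope m = ((-2) − (-6)) / (4 − (-3)) = 4/7,
    intercept c = (-6) − m·(-3) = -30/7.
Extremal: y(x) = (4/7) x - 30/7.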